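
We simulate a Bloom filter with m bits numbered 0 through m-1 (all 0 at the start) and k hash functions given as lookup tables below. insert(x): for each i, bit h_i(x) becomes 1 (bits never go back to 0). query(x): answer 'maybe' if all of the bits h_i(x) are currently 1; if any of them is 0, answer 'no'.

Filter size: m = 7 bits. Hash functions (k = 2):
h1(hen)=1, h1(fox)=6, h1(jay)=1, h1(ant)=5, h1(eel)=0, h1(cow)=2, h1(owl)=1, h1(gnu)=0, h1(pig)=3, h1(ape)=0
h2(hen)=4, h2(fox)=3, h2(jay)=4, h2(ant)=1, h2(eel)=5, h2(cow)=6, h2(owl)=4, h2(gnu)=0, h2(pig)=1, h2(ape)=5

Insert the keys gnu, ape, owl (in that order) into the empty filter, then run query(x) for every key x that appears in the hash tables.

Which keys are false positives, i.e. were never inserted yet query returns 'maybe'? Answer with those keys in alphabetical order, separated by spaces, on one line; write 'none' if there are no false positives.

Start: bits=0000000
After insert 'gnu': sets bits 0 -> bits=1000000
After insert 'ape': sets bits 0 5 -> bits=1000010
After insert 'owl': sets bits 1 4 -> bits=1100110
Not inserted: ant cow eel fox hen jay pig — query each against bits=1100110:
query ant: checks bit1=1, bit5=1 (all 1) -> maybe => FALSE POSITIVE
query cow: checks bit2=0, bit6=0 (has a 0) -> no => not a false positive
query eel: checks bit0=1, bit5=1 (all 1) -> maybe => FALSE POSITIVE
query fox: checks bit3=0, bit6=0 (has a 0) -> no => not a false positive
query hen: checks bit1=1, bit4=1 (all 1) -> maybe => FALSE POSITIVE
query jay: checks bit1=1, bit4=1 (all 1) -> maybe => FALSE POSITIVE
query pig: checks bit1=1, bit3=0 (has a 0) -> no => not a false positive
False positives (alphabetical): ant eel hen jay

Answer: ant eel hen jay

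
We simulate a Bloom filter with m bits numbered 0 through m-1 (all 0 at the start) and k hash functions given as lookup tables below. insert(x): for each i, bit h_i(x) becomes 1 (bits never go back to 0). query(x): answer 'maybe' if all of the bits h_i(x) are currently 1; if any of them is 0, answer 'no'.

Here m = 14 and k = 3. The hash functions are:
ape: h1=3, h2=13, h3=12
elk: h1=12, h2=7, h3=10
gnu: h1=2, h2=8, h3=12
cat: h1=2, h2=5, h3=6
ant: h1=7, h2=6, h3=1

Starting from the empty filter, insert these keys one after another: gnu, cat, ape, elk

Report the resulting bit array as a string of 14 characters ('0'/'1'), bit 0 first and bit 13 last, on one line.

Start: bits=00000000000000
After insert 'gnu': sets bits 2 8 12 -> bits=00100000100010
After insert 'cat': sets bits 2 5 6 -> bits=00100110100010
After insert 'ape': sets bits 3 12 13 -> bits=00110110100011
After insert 'elk': sets bits 7 10 12 -> bits=00110111101011

Answer: 00110111101011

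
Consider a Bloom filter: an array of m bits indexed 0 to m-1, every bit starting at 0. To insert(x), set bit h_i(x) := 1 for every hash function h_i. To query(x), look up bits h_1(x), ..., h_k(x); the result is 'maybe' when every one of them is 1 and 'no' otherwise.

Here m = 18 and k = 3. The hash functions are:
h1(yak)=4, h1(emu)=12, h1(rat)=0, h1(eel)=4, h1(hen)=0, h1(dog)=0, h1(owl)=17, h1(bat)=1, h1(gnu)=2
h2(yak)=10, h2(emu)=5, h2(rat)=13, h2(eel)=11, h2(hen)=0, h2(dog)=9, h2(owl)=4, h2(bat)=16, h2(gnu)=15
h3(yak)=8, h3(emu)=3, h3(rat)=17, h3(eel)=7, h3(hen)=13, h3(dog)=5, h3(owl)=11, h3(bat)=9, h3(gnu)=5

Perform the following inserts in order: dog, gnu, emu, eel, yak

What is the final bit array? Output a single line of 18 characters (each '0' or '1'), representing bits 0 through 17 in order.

Start: bits=000000000000000000
After insert 'dog': sets bits 0 5 9 -> bits=100001000100000000
After insert 'gnu': sets bits 2 5 15 -> bits=101001000100000100
After insert 'emu': sets bits 3 5 12 -> bits=101101000100100100
After insert 'eel': sets bits 4 7 11 -> bits=101111010101100100
After insert 'yak': sets bits 4 8 10 -> bits=101111011111100100

Answer: 101111011111100100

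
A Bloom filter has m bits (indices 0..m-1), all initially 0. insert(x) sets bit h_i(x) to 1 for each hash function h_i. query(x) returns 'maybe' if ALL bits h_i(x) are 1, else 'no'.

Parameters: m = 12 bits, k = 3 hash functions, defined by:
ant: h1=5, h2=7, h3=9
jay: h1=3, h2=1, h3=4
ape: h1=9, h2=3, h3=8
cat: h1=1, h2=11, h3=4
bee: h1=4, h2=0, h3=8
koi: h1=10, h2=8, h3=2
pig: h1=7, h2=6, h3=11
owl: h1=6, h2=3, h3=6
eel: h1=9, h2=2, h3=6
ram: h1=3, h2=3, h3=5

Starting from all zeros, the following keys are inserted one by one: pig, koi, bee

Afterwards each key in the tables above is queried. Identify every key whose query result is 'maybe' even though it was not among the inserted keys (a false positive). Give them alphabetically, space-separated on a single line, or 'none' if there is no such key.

Start: bits=000000000000
After insert 'pig': sets bits 6 7 11 -> bits=000000110001
After insert 'koi': sets bits 2 8 10 -> bits=001000111011
After insert 'bee': sets bits 0 4 8 -> bits=101010111011
Not inserted: ant ape cat eel jay owl ram — query each against bits=101010111011:
query ant: checks bit5=0, bit7=1, bit9=0 (has a 0) -> no => not a false positive
query ape: checks bit3=0, bit8=1, bit9=0 (has a 0) -> no => not a false positive
query cat: checks bit1=0, bit4=1, bit11=1 (has a 0) -> no => not a false positive
query eel: checks bit2=1, bit6=1, bit9=0 (has a 0) -> no => not a false positive
query jay: checks bit1=0, bit3=0, bit4=1 (has a 0) -> no => not a false positive
query owl: checks bit3=0, bit6=1 (has a 0) -> no => not a false positive
query ram: checks bit3=0, bit5=0 (has a 0) -> no => not a false positive
False positives (alphabetical): none

Answer: none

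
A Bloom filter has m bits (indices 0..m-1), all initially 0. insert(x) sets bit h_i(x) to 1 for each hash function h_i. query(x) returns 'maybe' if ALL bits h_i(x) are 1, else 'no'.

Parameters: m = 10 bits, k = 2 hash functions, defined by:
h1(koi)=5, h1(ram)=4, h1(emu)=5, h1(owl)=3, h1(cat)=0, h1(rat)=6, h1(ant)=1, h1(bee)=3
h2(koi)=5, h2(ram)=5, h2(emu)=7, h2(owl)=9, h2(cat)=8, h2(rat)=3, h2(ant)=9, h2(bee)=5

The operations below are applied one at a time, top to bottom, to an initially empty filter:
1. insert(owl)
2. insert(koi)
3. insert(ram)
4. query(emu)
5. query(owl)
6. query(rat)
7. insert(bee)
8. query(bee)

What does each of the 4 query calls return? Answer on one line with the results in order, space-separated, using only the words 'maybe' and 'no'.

Answer: no maybe no maybe

Derivation:
Start: bits=0000000000
Op 1: insert owl -> sets bits 3 9 -> bits=0001000001
Op 2: insert koi -> sets bits 5 -> bits=0001010001
Op 3: insert ram -> sets bits 4 5 -> bits=0001110001
Op 4: query emu -> checks bit5=1, bit7=0 (has a 0) -> no
Op 5: query owl -> checks bit3=1, bit9=1 (all 1) -> maybe
Op 6: query rat -> checks bit3=1, bit6=0 (has a 0) -> no
Op 7: insert bee -> sets bits 3 5 -> bits=0001110001
Op 8: query bee -> checks bit3=1, bit5=1 (all 1) -> maybe
Query results in order: no maybe no maybe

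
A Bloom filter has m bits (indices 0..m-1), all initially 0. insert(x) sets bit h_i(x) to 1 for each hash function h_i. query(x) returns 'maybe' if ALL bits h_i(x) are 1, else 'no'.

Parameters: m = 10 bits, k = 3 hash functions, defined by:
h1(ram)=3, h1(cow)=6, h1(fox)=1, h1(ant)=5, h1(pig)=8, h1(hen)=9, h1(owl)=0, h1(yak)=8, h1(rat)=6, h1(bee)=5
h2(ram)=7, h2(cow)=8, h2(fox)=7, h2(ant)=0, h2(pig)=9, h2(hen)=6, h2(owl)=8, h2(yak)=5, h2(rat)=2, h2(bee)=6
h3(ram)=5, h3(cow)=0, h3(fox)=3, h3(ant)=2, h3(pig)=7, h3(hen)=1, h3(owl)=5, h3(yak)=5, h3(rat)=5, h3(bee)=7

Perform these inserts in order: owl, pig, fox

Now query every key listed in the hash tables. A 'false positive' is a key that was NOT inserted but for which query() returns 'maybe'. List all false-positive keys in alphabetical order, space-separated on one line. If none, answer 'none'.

Answer: ram yak

Derivation:
Start: bits=0000000000
After insert 'owl': sets bits 0 5 8 -> bits=1000010010
After insert 'pig': sets bits 7 8 9 -> bits=1000010111
After insert 'fox': sets bits 1 3 7 -> bits=1101010111
Not inserted: ant bee cow hen ram rat yak — query each against bits=1101010111:
query ant: checks bit0=1, bit2=0, bit5=1 (has a 0) -> no => not a false positive
query bee: checks bit5=1, bit6=0, bit7=1 (has a 0) -> no => not a false positive
query cow: checks bit0=1, bit6=0, bit8=1 (has a 0) -> no => not a false positive
query hen: checks bit1=1, bit6=0, bit9=1 (has a 0) -> no => not a false positive
query ram: checks bit3=1, bit5=1, bit7=1 (all 1) -> maybe => FALSE POSITIVE
query rat: checks bit2=0, bit5=1, bit6=0 (has a 0) -> no => not a false positive
query yak: checks bit5=1, bit8=1 (all 1) -> maybe => FALSE POSITIVE
False positives (alphabetical): ram yak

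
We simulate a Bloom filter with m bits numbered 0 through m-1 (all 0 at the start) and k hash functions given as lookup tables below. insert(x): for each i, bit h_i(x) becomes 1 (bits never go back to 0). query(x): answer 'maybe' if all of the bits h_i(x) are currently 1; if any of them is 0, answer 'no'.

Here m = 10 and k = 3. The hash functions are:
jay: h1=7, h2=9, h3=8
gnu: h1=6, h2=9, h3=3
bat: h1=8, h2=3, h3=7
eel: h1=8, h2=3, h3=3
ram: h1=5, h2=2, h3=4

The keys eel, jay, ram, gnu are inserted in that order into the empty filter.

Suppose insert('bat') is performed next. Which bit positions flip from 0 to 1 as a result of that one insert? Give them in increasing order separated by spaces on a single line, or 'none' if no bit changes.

Start: bits=0000000000
After insert 'eel': sets bits 3 8 -> bits=0001000010
After insert 'jay': sets bits 7 8 9 -> bits=0001000111
After insert 'ram': sets bits 2 4 5 -> bits=0011110111
After insert 'gnu': sets bits 3 6 9 -> bits=0011111111
insert 'bat' would touch bits 3 7 8; currently bit3=1, bit7=1, bit8=1
Bits that are 0 among those (would change 0->1): none

Answer: none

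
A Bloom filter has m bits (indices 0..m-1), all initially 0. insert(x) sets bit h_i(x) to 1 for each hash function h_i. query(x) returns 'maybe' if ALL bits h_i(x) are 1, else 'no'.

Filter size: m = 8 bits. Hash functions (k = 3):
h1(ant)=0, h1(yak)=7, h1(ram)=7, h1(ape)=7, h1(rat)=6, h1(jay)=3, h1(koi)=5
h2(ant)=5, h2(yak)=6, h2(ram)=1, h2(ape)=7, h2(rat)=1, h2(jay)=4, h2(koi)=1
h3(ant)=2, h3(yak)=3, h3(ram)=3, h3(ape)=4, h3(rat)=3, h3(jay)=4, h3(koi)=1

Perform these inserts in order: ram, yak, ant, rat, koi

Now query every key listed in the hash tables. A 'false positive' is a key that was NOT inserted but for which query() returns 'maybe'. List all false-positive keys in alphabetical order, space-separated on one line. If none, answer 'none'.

Start: bits=00000000
After insert 'ram': sets bits 1 3 7 -> bits=01010001
After insert 'yak': sets bits 3 6 7 -> bits=01010011
After insert 'ant': sets bits 0 2 5 -> bits=11110111
After insert 'rat': sets bits 1 3 6 -> bits=11110111
After insert 'koi': sets bits 1 5 -> bits=11110111
Not inserted: ape jay — query each against bits=11110111:
query ape: checks bit4=0, bit7=1 (has a 0) -> no => not a false positive
query jay: checks bit3=1, bit4=0 (has a 0) -> no => not a false positive
False positives (alphabetical): none

Answer: none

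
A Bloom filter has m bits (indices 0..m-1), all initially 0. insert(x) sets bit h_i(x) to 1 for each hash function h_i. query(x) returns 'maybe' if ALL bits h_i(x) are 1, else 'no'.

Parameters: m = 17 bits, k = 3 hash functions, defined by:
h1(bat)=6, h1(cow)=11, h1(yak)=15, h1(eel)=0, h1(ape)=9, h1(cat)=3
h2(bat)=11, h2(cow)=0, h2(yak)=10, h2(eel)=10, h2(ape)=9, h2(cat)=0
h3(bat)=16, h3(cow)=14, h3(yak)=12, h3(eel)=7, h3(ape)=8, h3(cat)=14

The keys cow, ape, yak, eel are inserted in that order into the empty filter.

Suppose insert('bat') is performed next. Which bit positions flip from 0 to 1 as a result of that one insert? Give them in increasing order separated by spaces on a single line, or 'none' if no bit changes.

Start: bits=00000000000000000
After insert 'cow': sets bits 0 11 14 -> bits=10000000000100100
After insert 'ape': sets bits 8 9 -> bits=10000000110100100
After insert 'yak': sets bits 10 12 15 -> bits=10000000111110110
After insert 'eel': sets bits 0 7 10 -> bits=10000001111110110
insert 'bat' would touch bits 6 11 16; currently bit6=0, bit11=1, bit16=0
Bits that are 0 among those (would change 0->1): 6 16

Answer: 6 16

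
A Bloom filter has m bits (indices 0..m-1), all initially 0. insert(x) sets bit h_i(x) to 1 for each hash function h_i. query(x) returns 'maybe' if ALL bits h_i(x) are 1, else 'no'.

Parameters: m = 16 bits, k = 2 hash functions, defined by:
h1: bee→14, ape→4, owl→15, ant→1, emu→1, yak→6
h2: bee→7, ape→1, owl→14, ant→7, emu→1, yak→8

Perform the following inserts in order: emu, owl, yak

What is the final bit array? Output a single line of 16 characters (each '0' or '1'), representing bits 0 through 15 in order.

Answer: 0100001010000011

Derivation:
Start: bits=0000000000000000
After insert 'emu': sets bits 1 -> bits=0100000000000000
After insert 'owl': sets bits 14 15 -> bits=0100000000000011
After insert 'yak': sets bits 6 8 -> bits=0100001010000011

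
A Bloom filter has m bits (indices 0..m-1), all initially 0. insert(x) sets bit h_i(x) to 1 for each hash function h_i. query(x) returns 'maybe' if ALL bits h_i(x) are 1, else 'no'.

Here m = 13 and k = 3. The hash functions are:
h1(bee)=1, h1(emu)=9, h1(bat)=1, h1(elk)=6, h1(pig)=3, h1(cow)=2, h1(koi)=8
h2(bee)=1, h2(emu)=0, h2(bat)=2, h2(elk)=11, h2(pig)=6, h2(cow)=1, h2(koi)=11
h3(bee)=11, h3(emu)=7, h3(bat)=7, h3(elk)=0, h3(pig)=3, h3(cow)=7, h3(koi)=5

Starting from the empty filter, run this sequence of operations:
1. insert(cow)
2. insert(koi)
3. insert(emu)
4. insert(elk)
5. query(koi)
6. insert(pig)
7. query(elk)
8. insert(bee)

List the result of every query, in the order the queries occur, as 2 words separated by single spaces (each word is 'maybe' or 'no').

Start: bits=0000000000000
Op 1: insert cow -> sets bits 1 2 7 -> bits=0110000100000
Op 2: insert koi -> sets bits 5 8 11 -> bits=0110010110010
Op 3: insert emu -> sets bits 0 7 9 -> bits=1110010111010
Op 4: insert elk -> sets bits 0 6 11 -> bits=1110011111010
Op 5: query koi -> checks bit5=1, bit8=1, bit11=1 (all 1) -> maybe
Op 6: insert pig -> sets bits 3 6 -> bits=1111011111010
Op 7: query elk -> checks bit0=1, bit6=1, bit11=1 (all 1) -> maybe
Op 8: insert bee -> sets bits 1 11 -> bits=1111011111010
Query results in order: maybe maybe

Answer: maybe maybe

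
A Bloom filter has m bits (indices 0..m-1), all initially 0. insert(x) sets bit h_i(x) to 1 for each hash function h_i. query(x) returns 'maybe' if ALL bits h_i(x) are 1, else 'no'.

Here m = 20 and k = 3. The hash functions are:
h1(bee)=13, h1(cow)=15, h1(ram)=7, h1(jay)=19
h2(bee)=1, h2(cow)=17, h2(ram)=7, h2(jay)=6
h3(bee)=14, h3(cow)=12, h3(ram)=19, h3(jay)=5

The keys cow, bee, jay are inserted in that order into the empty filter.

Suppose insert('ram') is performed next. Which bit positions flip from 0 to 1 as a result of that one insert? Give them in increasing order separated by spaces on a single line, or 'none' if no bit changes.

Answer: 7

Derivation:
Start: bits=00000000000000000000
After insert 'cow': sets bits 12 15 17 -> bits=00000000000010010100
After insert 'bee': sets bits 1 13 14 -> bits=01000000000011110100
After insert 'jay': sets bits 5 6 19 -> bits=01000110000011110101
insert 'ram' would touch bits 7 19; currently bit7=0, bit19=1
Bits that are 0 among those (would change 0->1): 7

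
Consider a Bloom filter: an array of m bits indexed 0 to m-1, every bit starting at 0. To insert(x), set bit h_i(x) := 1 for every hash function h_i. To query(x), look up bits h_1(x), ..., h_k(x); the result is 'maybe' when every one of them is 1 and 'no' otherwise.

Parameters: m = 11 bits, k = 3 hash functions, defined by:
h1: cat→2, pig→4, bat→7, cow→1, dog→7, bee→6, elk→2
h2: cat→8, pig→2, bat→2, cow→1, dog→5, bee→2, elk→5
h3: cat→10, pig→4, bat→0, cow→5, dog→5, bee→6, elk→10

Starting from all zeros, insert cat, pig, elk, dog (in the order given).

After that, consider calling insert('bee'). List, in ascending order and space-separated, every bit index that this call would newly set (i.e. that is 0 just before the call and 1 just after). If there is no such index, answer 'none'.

Start: bits=00000000000
After insert 'cat': sets bits 2 8 10 -> bits=00100000101
After insert 'pig': sets bits 2 4 -> bits=00101000101
After insert 'elk': sets bits 2 5 10 -> bits=00101100101
After insert 'dog': sets bits 5 7 -> bits=00101101101
insert 'bee' would touch bits 2 6; currently bit2=1, bit6=0
Bits that are 0 among those (would change 0->1): 6

Answer: 6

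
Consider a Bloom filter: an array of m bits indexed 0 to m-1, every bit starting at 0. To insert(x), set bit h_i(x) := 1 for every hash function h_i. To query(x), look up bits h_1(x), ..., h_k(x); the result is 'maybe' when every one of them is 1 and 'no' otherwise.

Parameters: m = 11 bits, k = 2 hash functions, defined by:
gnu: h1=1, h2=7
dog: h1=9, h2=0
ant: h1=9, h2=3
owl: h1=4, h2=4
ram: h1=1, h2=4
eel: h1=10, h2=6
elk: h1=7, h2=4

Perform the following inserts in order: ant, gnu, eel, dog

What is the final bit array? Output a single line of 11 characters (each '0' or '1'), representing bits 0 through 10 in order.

Start: bits=00000000000
After insert 'ant': sets bits 3 9 -> bits=00010000010
After insert 'gnu': sets bits 1 7 -> bits=01010001010
After insert 'eel': sets bits 6 10 -> bits=01010011011
After insert 'dog': sets bits 0 9 -> bits=11010011011

Answer: 11010011011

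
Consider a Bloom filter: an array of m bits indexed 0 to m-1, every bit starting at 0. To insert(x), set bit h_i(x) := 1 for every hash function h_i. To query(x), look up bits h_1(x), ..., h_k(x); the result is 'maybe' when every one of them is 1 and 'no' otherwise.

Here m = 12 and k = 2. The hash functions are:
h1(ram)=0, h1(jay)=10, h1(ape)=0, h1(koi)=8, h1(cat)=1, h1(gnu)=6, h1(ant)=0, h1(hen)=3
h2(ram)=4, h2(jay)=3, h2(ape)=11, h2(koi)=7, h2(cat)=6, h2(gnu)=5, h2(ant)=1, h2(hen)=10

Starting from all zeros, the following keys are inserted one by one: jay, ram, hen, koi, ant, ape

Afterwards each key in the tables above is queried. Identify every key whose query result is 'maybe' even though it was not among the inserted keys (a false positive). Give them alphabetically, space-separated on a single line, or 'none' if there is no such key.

Start: bits=000000000000
After insert 'jay': sets bits 3 10 -> bits=000100000010
After insert 'ram': sets bits 0 4 -> bits=100110000010
After insert 'hen': sets bits 3 10 -> bits=100110000010
After insert 'koi': sets bits 7 8 -> bits=100110011010
After insert 'ant': sets bits 0 1 -> bits=110110011010
After insert 'ape': sets bits 0 11 -> bits=110110011011
Not inserted: cat gnu — query each against bits=110110011011:
query cat: checks bit1=1, bit6=0 (has a 0) -> no => not a false positive
query gnu: checks bit5=0, bit6=0 (has a 0) -> no => not a false positive
False positives (alphabetical): none

Answer: none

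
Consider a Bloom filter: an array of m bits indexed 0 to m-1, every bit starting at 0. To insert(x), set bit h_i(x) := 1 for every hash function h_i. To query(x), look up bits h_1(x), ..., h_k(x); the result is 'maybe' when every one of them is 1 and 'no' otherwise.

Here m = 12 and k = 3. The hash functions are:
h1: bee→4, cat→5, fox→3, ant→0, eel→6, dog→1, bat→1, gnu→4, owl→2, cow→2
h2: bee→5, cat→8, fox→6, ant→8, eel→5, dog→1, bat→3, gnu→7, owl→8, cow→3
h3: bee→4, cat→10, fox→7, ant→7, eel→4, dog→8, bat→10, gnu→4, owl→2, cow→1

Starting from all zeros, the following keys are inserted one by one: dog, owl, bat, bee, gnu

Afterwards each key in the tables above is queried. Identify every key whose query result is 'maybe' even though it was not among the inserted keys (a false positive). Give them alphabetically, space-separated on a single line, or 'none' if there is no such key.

Answer: cat cow

Derivation:
Start: bits=000000000000
After insert 'dog': sets bits 1 8 -> bits=010000001000
After insert 'owl': sets bits 2 8 -> bits=011000001000
After insert 'bat': sets bits 1 3 10 -> bits=011100001010
After insert 'bee': sets bits 4 5 -> bits=011111001010
After insert 'gnu': sets bits 4 7 -> bits=011111011010
Not inserted: ant cat cow eel fox — query each against bits=011111011010:
query ant: checks bit0=0, bit7=1, bit8=1 (has a 0) -> no => not a false positive
query cat: checks bit5=1, bit8=1, bit10=1 (all 1) -> maybe => FALSE POSITIVE
query cow: checks bit1=1, bit2=1, bit3=1 (all 1) -> maybe => FALSE POSITIVE
query eel: checks bit4=1, bit5=1, bit6=0 (has a 0) -> no => not a false positive
query fox: checks bit3=1, bit6=0, bit7=1 (has a 0) -> no => not a false positive
False positives (alphabetical): cat cow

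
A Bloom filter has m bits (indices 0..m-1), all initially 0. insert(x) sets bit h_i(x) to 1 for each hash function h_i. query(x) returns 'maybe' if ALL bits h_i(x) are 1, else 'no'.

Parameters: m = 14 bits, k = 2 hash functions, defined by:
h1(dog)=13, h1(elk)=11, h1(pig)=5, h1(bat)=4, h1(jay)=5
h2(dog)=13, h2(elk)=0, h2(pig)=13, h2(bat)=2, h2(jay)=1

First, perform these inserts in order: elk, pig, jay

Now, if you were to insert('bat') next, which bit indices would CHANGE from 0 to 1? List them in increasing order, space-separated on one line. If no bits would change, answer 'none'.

Answer: 2 4

Derivation:
Start: bits=00000000000000
After insert 'elk': sets bits 0 11 -> bits=10000000000100
After insert 'pig': sets bits 5 13 -> bits=10000100000101
After insert 'jay': sets bits 1 5 -> bits=11000100000101
insert 'bat' would touch bits 2 4; currently bit2=0, bit4=0
Bits that are 0 among those (would change 0->1): 2 4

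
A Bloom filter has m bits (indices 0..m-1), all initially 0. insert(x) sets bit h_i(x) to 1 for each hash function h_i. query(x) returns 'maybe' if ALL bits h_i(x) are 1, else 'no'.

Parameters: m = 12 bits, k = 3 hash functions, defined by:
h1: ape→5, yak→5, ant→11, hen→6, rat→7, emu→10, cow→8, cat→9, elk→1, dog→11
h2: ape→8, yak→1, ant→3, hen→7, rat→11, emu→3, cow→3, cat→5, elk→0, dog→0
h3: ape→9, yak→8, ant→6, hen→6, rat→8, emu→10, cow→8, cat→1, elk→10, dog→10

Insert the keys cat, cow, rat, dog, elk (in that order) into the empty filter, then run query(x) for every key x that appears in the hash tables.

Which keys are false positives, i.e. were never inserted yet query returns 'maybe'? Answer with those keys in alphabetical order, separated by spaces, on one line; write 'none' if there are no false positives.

Answer: ape emu yak

Derivation:
Start: bits=000000000000
After insert 'cat': sets bits 1 5 9 -> bits=010001000100
After insert 'cow': sets bits 3 8 -> bits=010101001100
After insert 'rat': sets bits 7 8 11 -> bits=010101011101
After insert 'dog': sets bits 0 10 11 -> bits=110101011111
After insert 'elk': sets bits 0 1 10 -> bits=110101011111
Not inserted: ant ape emu hen yak — query each against bits=110101011111:
query ant: checks bit3=1, bit6=0, bit11=1 (has a 0) -> no => not a false positive
query ape: checks bit5=1, bit8=1, bit9=1 (all 1) -> maybe => FALSE POSITIVE
query emu: checks bit3=1, bit10=1 (all 1) -> maybe => FALSE POSITIVE
query hen: checks bit6=0, bit7=1 (has a 0) -> no => not a false positive
query yak: checks bit1=1, bit5=1, bit8=1 (all 1) -> maybe => FALSE POSITIVE
False positives (alphabetical): ape emu yak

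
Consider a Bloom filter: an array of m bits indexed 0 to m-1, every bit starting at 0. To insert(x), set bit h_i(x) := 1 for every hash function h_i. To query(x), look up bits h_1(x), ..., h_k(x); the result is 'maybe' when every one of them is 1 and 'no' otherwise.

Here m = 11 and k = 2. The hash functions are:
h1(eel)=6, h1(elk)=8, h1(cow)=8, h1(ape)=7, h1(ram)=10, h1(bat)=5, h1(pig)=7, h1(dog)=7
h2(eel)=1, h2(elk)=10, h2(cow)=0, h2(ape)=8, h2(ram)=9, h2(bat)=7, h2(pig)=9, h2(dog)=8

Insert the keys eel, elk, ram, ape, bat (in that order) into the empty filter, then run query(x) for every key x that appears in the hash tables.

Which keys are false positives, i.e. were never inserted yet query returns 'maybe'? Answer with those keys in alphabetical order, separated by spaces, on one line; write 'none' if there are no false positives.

Answer: dog pig

Derivation:
Start: bits=00000000000
After insert 'eel': sets bits 1 6 -> bits=01000010000
After insert 'elk': sets bits 8 10 -> bits=01000010101
After insert 'ram': sets bits 9 10 -> bits=01000010111
After insert 'ape': sets bits 7 8 -> bits=01000011111
After insert 'bat': sets bits 5 7 -> bits=01000111111
Not inserted: cow dog pig — query each against bits=01000111111:
query cow: checks bit0=0, bit8=1 (has a 0) -> no => not a false positive
query dog: checks bit7=1, bit8=1 (all 1) -> maybe => FALSE POSITIVE
query pig: checks bit7=1, bit9=1 (all 1) -> maybe => FALSE POSITIVE
False positives (alphabetical): dog pig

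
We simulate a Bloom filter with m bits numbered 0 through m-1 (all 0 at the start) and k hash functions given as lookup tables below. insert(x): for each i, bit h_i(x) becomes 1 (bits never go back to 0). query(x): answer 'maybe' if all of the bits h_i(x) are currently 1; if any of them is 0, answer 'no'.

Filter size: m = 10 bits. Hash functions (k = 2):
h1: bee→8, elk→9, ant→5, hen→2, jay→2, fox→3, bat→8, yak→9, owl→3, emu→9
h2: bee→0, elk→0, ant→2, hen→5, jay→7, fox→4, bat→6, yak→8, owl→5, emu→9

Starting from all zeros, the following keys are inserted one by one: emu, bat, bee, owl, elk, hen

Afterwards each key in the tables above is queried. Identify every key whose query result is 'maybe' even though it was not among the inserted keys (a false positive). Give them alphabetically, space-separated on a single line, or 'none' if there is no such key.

Start: bits=0000000000
After insert 'emu': sets bits 9 -> bits=0000000001
After insert 'bat': sets bits 6 8 -> bits=0000001011
After insert 'bee': sets bits 0 8 -> bits=1000001011
After insert 'owl': sets bits 3 5 -> bits=1001011011
After insert 'elk': sets bits 0 9 -> bits=1001011011
After insert 'hen': sets bits 2 5 -> bits=1011011011
Not inserted: ant fox jay yak — query each against bits=1011011011:
query ant: checks bit2=1, bit5=1 (all 1) -> maybe => FALSE POSITIVE
query fox: checks bit3=1, bit4=0 (has a 0) -> no => not a false positive
query jay: checks bit2=1, bit7=0 (has a 0) -> no => not a false positive
query yak: checks bit8=1, bit9=1 (all 1) -> maybe => FALSE POSITIVE
False positives (alphabetical): ant yak

Answer: ant yak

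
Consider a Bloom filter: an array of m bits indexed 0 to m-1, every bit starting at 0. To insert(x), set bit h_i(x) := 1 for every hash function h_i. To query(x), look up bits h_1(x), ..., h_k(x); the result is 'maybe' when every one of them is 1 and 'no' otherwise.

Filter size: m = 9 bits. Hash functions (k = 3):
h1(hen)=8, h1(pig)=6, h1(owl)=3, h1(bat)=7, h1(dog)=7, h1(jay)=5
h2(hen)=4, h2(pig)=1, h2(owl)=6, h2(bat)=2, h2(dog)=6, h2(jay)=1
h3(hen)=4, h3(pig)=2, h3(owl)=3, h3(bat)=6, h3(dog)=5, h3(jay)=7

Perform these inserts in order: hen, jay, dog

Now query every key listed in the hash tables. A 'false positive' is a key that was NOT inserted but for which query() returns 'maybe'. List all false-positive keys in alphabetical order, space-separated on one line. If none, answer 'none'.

Answer: none

Derivation:
Start: bits=000000000
After insert 'hen': sets bits 4 8 -> bits=000010001
After insert 'jay': sets bits 1 5 7 -> bits=010011011
After insert 'dog': sets bits 5 6 7 -> bits=010011111
Not inserted: bat owl pig — query each against bits=010011111:
query bat: checks bit2=0, bit6=1, bit7=1 (has a 0) -> no => not a false positive
query owl: checks bit3=0, bit6=1 (has a 0) -> no => not a false positive
query pig: checks bit1=1, bit2=0, bit6=1 (has a 0) -> no => not a false positive
False positives (alphabetical): none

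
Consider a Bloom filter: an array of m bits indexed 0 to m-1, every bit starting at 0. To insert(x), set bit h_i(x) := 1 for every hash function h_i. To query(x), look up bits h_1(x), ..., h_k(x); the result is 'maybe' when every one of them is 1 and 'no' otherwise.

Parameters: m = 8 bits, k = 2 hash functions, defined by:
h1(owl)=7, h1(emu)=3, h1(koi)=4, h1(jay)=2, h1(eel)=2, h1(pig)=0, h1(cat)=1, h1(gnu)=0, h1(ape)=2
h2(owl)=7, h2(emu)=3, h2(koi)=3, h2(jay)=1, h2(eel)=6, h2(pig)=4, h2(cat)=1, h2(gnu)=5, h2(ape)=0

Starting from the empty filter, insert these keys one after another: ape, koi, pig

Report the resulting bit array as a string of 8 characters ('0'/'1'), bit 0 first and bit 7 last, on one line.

Start: bits=00000000
After insert 'ape': sets bits 0 2 -> bits=10100000
After insert 'koi': sets bits 3 4 -> bits=10111000
After insert 'pig': sets bits 0 4 -> bits=10111000

Answer: 10111000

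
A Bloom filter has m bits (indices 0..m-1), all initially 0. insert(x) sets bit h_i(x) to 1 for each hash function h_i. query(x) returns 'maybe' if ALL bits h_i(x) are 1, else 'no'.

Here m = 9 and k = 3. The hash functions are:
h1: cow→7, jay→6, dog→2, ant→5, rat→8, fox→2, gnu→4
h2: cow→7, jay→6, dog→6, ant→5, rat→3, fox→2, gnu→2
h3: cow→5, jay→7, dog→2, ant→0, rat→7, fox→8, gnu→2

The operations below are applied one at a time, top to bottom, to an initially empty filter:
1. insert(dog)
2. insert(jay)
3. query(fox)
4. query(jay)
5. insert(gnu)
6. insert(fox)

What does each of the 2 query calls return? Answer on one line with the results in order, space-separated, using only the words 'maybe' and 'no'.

Start: bits=000000000
Op 1: insert dog -> sets bits 2 6 -> bits=001000100
Op 2: insert jay -> sets bits 6 7 -> bits=001000110
Op 3: query fox -> checks bit2=1, bit8=0 (has a 0) -> no
Op 4: query jay -> checks bit6=1, bit7=1 (all 1) -> maybe
Op 5: insert gnu -> sets bits 2 4 -> bits=001010110
Op 6: insert fox -> sets bits 2 8 -> bits=001010111
Query results in order: no maybe

Answer: no maybe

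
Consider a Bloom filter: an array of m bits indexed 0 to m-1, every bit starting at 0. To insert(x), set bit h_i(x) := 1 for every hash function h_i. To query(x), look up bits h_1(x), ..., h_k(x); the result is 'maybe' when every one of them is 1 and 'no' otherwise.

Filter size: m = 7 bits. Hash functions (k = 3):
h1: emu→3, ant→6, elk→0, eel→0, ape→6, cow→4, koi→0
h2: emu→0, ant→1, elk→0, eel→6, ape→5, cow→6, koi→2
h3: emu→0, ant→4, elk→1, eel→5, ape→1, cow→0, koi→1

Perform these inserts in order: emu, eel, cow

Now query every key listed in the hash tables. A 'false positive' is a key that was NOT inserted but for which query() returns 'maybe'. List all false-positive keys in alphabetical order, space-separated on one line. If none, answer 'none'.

Start: bits=0000000
After insert 'emu': sets bits 0 3 -> bits=1001000
After insert 'eel': sets bits 0 5 6 -> bits=1001011
After insert 'cow': sets bits 0 4 6 -> bits=1001111
Not inserted: ant ape elk koi — query each against bits=1001111:
query ant: checks bit1=0, bit4=1, bit6=1 (has a 0) -> no => not a false positive
query ape: checks bit1=0, bit5=1, bit6=1 (has a 0) -> no => not a false positive
query elk: checks bit0=1, bit1=0 (has a 0) -> no => not a false positive
query koi: checks bit0=1, bit1=0, bit2=0 (has a 0) -> no => not a false positive
False positives (alphabetical): none

Answer: none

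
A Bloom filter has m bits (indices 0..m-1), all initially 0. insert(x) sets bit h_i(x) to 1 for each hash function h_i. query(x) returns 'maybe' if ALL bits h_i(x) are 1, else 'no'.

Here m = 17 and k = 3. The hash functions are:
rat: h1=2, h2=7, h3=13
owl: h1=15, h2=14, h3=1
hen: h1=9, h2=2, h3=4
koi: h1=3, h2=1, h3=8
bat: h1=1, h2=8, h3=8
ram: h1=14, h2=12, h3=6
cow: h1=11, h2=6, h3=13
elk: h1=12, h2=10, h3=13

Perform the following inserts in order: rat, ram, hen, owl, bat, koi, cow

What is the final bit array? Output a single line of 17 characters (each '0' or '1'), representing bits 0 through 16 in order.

Start: bits=00000000000000000
After insert 'rat': sets bits 2 7 13 -> bits=00100001000001000
After insert 'ram': sets bits 6 12 14 -> bits=00100011000011100
After insert 'hen': sets bits 2 4 9 -> bits=00101011010011100
After insert 'owl': sets bits 1 14 15 -> bits=01101011010011110
After insert 'bat': sets bits 1 8 -> bits=01101011110011110
After insert 'koi': sets bits 1 3 8 -> bits=01111011110011110
After insert 'cow': sets bits 6 11 13 -> bits=01111011110111110

Answer: 01111011110111110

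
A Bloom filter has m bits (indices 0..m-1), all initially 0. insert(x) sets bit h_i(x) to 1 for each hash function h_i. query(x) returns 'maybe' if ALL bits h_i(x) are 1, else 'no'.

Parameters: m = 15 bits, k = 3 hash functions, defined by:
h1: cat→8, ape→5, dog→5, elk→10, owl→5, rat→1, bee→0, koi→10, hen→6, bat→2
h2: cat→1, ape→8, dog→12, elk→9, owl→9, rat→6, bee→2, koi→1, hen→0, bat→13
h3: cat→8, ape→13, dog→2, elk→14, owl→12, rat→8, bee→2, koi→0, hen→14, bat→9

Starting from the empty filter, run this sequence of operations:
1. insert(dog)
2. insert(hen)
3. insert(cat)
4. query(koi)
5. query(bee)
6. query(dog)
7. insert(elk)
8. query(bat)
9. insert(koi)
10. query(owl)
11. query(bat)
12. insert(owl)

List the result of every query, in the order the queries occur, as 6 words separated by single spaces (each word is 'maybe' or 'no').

Start: bits=000000000000000
Op 1: insert dog -> sets bits 2 5 12 -> bits=001001000000100
Op 2: insert hen -> sets bits 0 6 14 -> bits=101001100000101
Op 3: insert cat -> sets bits 1 8 -> bits=111001101000101
Op 4: query koi -> checks bit0=1, bit1=1, bit10=0 (has a 0) -> no
Op 5: query bee -> checks bit0=1, bit2=1 (all 1) -> maybe
Op 6: query dog -> checks bit2=1, bit5=1, bit12=1 (all 1) -> maybe
Op 7: insert elk -> sets bits 9 10 14 -> bits=111001101110101
Op 8: query bat -> checks bit2=1, bit9=1, bit13=0 (has a 0) -> no
Op 9: insert koi -> sets bits 0 1 10 -> bits=111001101110101
Op 10: query owl -> checks bit5=1, bit9=1, bit12=1 (all 1) -> maybe
Op 11: query bat -> checks bit2=1, bit9=1, bit13=0 (has a 0) -> no
Op 12: insert owl -> sets bits 5 9 12 -> bits=111001101110101
Query results in order: no maybe maybe no maybe no

Answer: no maybe maybe no maybe no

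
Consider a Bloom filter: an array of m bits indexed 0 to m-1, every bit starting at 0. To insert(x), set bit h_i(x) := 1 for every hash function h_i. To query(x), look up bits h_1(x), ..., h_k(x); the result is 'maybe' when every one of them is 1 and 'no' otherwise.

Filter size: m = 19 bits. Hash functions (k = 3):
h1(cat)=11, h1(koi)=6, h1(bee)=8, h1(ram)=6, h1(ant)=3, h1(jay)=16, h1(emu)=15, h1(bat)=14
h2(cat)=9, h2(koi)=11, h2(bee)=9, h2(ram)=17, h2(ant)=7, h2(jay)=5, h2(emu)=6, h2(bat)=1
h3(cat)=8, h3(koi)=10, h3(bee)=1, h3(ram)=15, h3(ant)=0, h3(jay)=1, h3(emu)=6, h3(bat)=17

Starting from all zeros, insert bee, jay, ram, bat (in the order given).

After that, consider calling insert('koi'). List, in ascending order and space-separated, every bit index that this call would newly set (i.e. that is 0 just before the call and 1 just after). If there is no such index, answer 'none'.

Answer: 10 11

Derivation:
Start: bits=0000000000000000000
After insert 'bee': sets bits 1 8 9 -> bits=0100000011000000000
After insert 'jay': sets bits 1 5 16 -> bits=0100010011000000100
After insert 'ram': sets bits 6 15 17 -> bits=0100011011000001110
After insert 'bat': sets bits 1 14 17 -> bits=0100011011000011110
insert 'koi' would touch bits 6 10 11; currently bit6=1, bit10=0, bit11=0
Bits that are 0 among those (would change 0->1): 10 11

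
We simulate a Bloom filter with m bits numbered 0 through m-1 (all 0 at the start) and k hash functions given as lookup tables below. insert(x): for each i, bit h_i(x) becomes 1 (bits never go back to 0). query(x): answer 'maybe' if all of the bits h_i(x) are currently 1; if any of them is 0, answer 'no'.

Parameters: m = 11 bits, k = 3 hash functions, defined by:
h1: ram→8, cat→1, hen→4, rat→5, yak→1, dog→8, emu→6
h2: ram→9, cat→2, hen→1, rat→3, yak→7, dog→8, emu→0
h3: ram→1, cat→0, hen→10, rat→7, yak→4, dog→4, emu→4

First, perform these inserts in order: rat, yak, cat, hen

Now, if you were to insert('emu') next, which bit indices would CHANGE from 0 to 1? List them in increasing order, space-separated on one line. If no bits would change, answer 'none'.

Start: bits=00000000000
After insert 'rat': sets bits 3 5 7 -> bits=00010101000
After insert 'yak': sets bits 1 4 7 -> bits=01011101000
After insert 'cat': sets bits 0 1 2 -> bits=11111101000
After insert 'hen': sets bits 1 4 10 -> bits=11111101001
insert 'emu' would touch bits 0 4 6; currently bit0=1, bit4=1, bit6=0
Bits that are 0 among those (would change 0->1): 6

Answer: 6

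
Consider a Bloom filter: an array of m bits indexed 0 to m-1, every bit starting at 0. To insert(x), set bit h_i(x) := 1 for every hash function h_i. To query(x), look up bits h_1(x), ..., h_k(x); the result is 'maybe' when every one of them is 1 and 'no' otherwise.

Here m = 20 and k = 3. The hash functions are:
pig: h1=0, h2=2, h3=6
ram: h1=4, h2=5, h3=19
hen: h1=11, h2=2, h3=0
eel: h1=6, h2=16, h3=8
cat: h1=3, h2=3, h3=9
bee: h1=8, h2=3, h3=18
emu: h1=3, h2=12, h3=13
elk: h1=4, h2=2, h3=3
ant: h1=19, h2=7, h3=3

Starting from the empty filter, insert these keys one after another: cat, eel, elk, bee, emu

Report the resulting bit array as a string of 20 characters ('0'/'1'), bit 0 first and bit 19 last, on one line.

Start: bits=00000000000000000000
After insert 'cat': sets bits 3 9 -> bits=00010000010000000000
After insert 'eel': sets bits 6 8 16 -> bits=00010010110000001000
After insert 'elk': sets bits 2 3 4 -> bits=00111010110000001000
After insert 'bee': sets bits 3 8 18 -> bits=00111010110000001010
After insert 'emu': sets bits 3 12 13 -> bits=00111010110011001010

Answer: 00111010110011001010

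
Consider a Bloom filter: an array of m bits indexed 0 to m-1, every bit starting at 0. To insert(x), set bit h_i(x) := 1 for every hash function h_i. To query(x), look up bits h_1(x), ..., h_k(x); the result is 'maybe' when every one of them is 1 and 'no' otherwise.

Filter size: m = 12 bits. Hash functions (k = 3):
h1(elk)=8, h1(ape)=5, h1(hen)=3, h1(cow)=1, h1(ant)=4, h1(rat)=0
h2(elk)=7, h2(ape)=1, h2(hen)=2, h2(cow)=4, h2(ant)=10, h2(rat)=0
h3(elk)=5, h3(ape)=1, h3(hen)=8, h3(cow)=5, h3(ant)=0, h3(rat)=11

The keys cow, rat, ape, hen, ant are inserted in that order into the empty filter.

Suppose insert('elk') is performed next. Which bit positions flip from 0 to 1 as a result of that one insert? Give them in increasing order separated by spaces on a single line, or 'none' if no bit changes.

Answer: 7

Derivation:
Start: bits=000000000000
After insert 'cow': sets bits 1 4 5 -> bits=010011000000
After insert 'rat': sets bits 0 11 -> bits=110011000001
After insert 'ape': sets bits 1 5 -> bits=110011000001
After insert 'hen': sets bits 2 3 8 -> bits=111111001001
After insert 'ant': sets bits 0 4 10 -> bits=111111001011
insert 'elk' would touch bits 5 7 8; currently bit5=1, bit7=0, bit8=1
Bits that are 0 among those (would change 0->1): 7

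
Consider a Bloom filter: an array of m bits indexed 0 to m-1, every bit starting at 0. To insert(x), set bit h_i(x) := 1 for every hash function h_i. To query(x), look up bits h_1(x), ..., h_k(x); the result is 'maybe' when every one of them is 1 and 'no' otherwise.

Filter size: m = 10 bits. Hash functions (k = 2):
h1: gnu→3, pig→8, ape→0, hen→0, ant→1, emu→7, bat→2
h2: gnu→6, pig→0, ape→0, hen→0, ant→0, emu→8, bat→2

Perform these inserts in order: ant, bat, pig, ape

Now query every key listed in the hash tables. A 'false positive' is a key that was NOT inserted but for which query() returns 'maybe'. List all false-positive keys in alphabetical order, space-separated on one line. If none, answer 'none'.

Start: bits=0000000000
After insert 'ant': sets bits 0 1 -> bits=1100000000
After insert 'bat': sets bits 2 -> bits=1110000000
After insert 'pig': sets bits 0 8 -> bits=1110000010
After insert 'ape': sets bits 0 -> bits=1110000010
Not inserted: emu gnu hen — query each against bits=1110000010:
query emu: checks bit7=0, bit8=1 (has a 0) -> no => not a false positive
query gnu: checks bit3=0, bit6=0 (has a 0) -> no => not a false positive
query hen: checks bit0=1 (all 1) -> maybe => FALSE POSITIVE
False positives (alphabetical): hen

Answer: hen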